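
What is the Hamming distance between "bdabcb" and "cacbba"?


Comparing "bdabcb" and "cacbba" position by position:
  Position 0: 'b' vs 'c' => differ
  Position 1: 'd' vs 'a' => differ
  Position 2: 'a' vs 'c' => differ
  Position 3: 'b' vs 'b' => same
  Position 4: 'c' vs 'b' => differ
  Position 5: 'b' vs 'a' => differ
Total differences (Hamming distance): 5

5


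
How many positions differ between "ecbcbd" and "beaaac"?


Comparing "ecbcbd" and "beaaac" position by position:
  Position 0: 'e' vs 'b' => DIFFER
  Position 1: 'c' vs 'e' => DIFFER
  Position 2: 'b' vs 'a' => DIFFER
  Position 3: 'c' vs 'a' => DIFFER
  Position 4: 'b' vs 'a' => DIFFER
  Position 5: 'd' vs 'c' => DIFFER
Positions that differ: 6

6


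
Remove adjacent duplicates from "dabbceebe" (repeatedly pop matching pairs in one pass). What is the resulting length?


Input: dabbceebe
Stack-based adjacent duplicate removal:
  Read 'd': push. Stack: d
  Read 'a': push. Stack: da
  Read 'b': push. Stack: dab
  Read 'b': matches stack top 'b' => pop. Stack: da
  Read 'c': push. Stack: dac
  Read 'e': push. Stack: dace
  Read 'e': matches stack top 'e' => pop. Stack: dac
  Read 'b': push. Stack: dacb
  Read 'e': push. Stack: dacbe
Final stack: "dacbe" (length 5)

5


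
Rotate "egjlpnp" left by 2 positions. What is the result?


Input: "egjlpnp", rotate left by 2
First 2 characters: "eg"
Remaining characters: "jlpnp"
Concatenate remaining + first: "jlpnp" + "eg" = "jlpnpeg"

jlpnpeg


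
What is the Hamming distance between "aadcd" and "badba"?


Comparing "aadcd" and "badba" position by position:
  Position 0: 'a' vs 'b' => differ
  Position 1: 'a' vs 'a' => same
  Position 2: 'd' vs 'd' => same
  Position 3: 'c' vs 'b' => differ
  Position 4: 'd' vs 'a' => differ
Total differences (Hamming distance): 3

3


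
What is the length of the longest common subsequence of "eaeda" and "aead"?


LCS of "eaeda" and "aead"
DP table:
           a    e    a    d
      0    0    0    0    0
  e   0    0    1    1    1
  a   0    1    1    2    2
  e   0    1    2    2    2
  d   0    1    2    2    3
  a   0    1    2    3    3
LCS length = dp[5][4] = 3

3


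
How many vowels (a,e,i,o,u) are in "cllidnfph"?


Input: cllidnfph
Checking each character:
  'c' at position 0: consonant
  'l' at position 1: consonant
  'l' at position 2: consonant
  'i' at position 3: vowel (running total: 1)
  'd' at position 4: consonant
  'n' at position 5: consonant
  'f' at position 6: consonant
  'p' at position 7: consonant
  'h' at position 8: consonant
Total vowels: 1

1


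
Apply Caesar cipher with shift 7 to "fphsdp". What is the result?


Caesar cipher: shift "fphsdp" by 7
  'f' (pos 5) + 7 = pos 12 = 'm'
  'p' (pos 15) + 7 = pos 22 = 'w'
  'h' (pos 7) + 7 = pos 14 = 'o'
  's' (pos 18) + 7 = pos 25 = 'z'
  'd' (pos 3) + 7 = pos 10 = 'k'
  'p' (pos 15) + 7 = pos 22 = 'w'
Result: mwozkw

mwozkw


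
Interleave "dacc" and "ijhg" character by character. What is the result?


Interleaving "dacc" and "ijhg":
  Position 0: 'd' from first, 'i' from second => "di"
  Position 1: 'a' from first, 'j' from second => "aj"
  Position 2: 'c' from first, 'h' from second => "ch"
  Position 3: 'c' from first, 'g' from second => "cg"
Result: diajchcg

diajchcg


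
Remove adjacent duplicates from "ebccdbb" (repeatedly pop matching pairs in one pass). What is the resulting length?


Input: ebccdbb
Stack-based adjacent duplicate removal:
  Read 'e': push. Stack: e
  Read 'b': push. Stack: eb
  Read 'c': push. Stack: ebc
  Read 'c': matches stack top 'c' => pop. Stack: eb
  Read 'd': push. Stack: ebd
  Read 'b': push. Stack: ebdb
  Read 'b': matches stack top 'b' => pop. Stack: ebd
Final stack: "ebd" (length 3)

3


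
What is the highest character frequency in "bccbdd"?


Input: bccbdd
Character counts:
  'b': 2
  'c': 2
  'd': 2
Maximum frequency: 2

2


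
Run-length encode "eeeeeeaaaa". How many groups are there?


Input: eeeeeeaaaa
Scanning for consecutive runs:
  Group 1: 'e' x 6 (positions 0-5)
  Group 2: 'a' x 4 (positions 6-9)
Total groups: 2

2


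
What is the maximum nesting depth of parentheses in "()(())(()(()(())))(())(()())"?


Input: "()(())(()(()(())))(())(()())"
Tracking depth:
  Position 0 '(': depth becomes 1
  Position 1 ')': depth becomes 0
  Position 2 '(': depth becomes 1
  Position 3 '(': depth becomes 2
  Position 4 ')': depth becomes 1
  Position 5 ')': depth becomes 0
  Position 6 '(': depth becomes 1
  Position 7 '(': depth becomes 2
  Position 8 ')': depth becomes 1
  Position 9 '(': depth becomes 2
  Position 10 '(': depth becomes 3
  Position 11 ')': depth becomes 2
  Position 12 '(': depth becomes 3
  Position 13 '(': depth becomes 4
  Position 14 ')': depth becomes 3
  Position 15 ')': depth becomes 2
  Position 16 ')': depth becomes 1
  Position 17 ')': depth becomes 0
  Position 18 '(': depth becomes 1
  Position 19 '(': depth becomes 2
  Position 20 ')': depth becomes 1
  Position 21 ')': depth becomes 0
  Position 22 '(': depth becomes 1
  Position 23 '(': depth becomes 2
  Position 24 ')': depth becomes 1
  Position 25 '(': depth becomes 2
  Position 26 ')': depth becomes 1
  Position 27 ')': depth becomes 0
Maximum depth reached: 4

4


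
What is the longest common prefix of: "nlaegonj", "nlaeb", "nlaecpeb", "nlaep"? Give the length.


Words: nlaegonj, nlaeb, nlaecpeb, nlaep
  Position 0: all 'n' => match
  Position 1: all 'l' => match
  Position 2: all 'a' => match
  Position 3: all 'e' => match
  Position 4: ('g', 'b', 'c', 'p') => mismatch, stop
LCP = "nlae" (length 4)

4


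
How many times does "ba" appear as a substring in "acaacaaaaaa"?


Searching for "ba" in "acaacaaaaaa"
Scanning each position:
  Position 0: "ac" => no
  Position 1: "ca" => no
  Position 2: "aa" => no
  Position 3: "ac" => no
  Position 4: "ca" => no
  Position 5: "aa" => no
  Position 6: "aa" => no
  Position 7: "aa" => no
  Position 8: "aa" => no
  Position 9: "aa" => no
Total occurrences: 0

0


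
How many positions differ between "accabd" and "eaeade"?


Comparing "accabd" and "eaeade" position by position:
  Position 0: 'a' vs 'e' => DIFFER
  Position 1: 'c' vs 'a' => DIFFER
  Position 2: 'c' vs 'e' => DIFFER
  Position 3: 'a' vs 'a' => same
  Position 4: 'b' vs 'd' => DIFFER
  Position 5: 'd' vs 'e' => DIFFER
Positions that differ: 5

5


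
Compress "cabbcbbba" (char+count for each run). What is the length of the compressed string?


Input: cabbcbbba
Runs:
  'c' x 1 => "c1"
  'a' x 1 => "a1"
  'b' x 2 => "b2"
  'c' x 1 => "c1"
  'b' x 3 => "b3"
  'a' x 1 => "a1"
Compressed: "c1a1b2c1b3a1"
Compressed length: 12

12


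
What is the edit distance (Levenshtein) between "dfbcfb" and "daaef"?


Computing edit distance: "dfbcfb" -> "daaef"
DP table:
           d    a    a    e    f
      0    1    2    3    4    5
  d   1    0    1    2    3    4
  f   2    1    1    2    3    3
  b   3    2    2    2    3    4
  c   4    3    3    3    3    4
  f   5    4    4    4    4    3
  b   6    5    5    5    5    4
Edit distance = dp[6][5] = 4

4


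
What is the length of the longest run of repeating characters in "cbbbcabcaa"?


Input: "cbbbcabcaa"
Scanning for longest run:
  Position 1 ('b'): new char, reset run to 1
  Position 2 ('b'): continues run of 'b', length=2
  Position 3 ('b'): continues run of 'b', length=3
  Position 4 ('c'): new char, reset run to 1
  Position 5 ('a'): new char, reset run to 1
  Position 6 ('b'): new char, reset run to 1
  Position 7 ('c'): new char, reset run to 1
  Position 8 ('a'): new char, reset run to 1
  Position 9 ('a'): continues run of 'a', length=2
Longest run: 'b' with length 3

3


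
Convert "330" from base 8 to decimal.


Input: "330" in base 8
Positional expansion:
  Digit '3' (value 3) x 8^2 = 192
  Digit '3' (value 3) x 8^1 = 24
  Digit '0' (value 0) x 8^0 = 0
Sum = 216

216


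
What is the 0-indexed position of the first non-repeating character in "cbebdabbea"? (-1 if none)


Input: cbebdabbea
Character frequencies:
  'a': 2
  'b': 4
  'c': 1
  'd': 1
  'e': 2
Scanning left to right for freq == 1:
  Position 0 ('c'): unique! => answer = 0

0


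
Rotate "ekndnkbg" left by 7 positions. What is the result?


Input: "ekndnkbg", rotate left by 7
First 7 characters: "ekndnkb"
Remaining characters: "g"
Concatenate remaining + first: "g" + "ekndnkb" = "gekndnkb"

gekndnkb


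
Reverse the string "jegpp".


Input: jegpp
Reading characters right to left:
  Position 4: 'p'
  Position 3: 'p'
  Position 2: 'g'
  Position 1: 'e'
  Position 0: 'j'
Reversed: ppgej

ppgej


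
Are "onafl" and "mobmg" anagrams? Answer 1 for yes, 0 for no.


Strings: "onafl", "mobmg"
Sorted first:  aflno
Sorted second: bgmmo
Differ at position 0: 'a' vs 'b' => not anagrams

0


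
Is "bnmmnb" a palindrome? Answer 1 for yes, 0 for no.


Input: bnmmnb
Reversed: bnmmnb
  Compare pos 0 ('b') with pos 5 ('b'): match
  Compare pos 1 ('n') with pos 4 ('n'): match
  Compare pos 2 ('m') with pos 3 ('m'): match
Result: palindrome

1


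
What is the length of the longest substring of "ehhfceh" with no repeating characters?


Input: "ehhfceh"
Sliding window (track last position of each char):
  Position 0 ('e'): window [0,0] length 1 -- new best
  Position 1 ('h'): window [0,1] length 2 -- new best
  Position 2 ('h'): repeat (last at 1), move window start to 2
  Position 2 ('h'): window [2,2] length 1
  Position 3 ('f'): window [2,3] length 2
  Position 4 ('c'): window [2,4] length 3 -- new best
  Position 5 ('e'): window [2,5] length 4 -- new best
  Position 6 ('h'): repeat (last at 2), move window start to 3
  Position 6 ('h'): window [3,6] length 4
Longest substring with no repeats: "hfce" with length 4

4


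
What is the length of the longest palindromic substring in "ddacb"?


Input: "ddacb"
Checking substrings for palindromes:
  [0:2] "dd" (len 2) => palindrome
Longest palindromic substring: "dd" with length 2

2


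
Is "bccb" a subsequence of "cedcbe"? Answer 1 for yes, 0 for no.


Check if "bccb" is a subsequence of "cedcbe"
Greedy scan:
  Position 0 ('c'): no match needed
  Position 1 ('e'): no match needed
  Position 2 ('d'): no match needed
  Position 3 ('c'): no match needed
  Position 4 ('b'): matches sub[0] = 'b'
  Position 5 ('e'): no match needed
Only matched 1/4 characters => not a subsequence

0


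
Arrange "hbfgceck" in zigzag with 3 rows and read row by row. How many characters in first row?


Zigzag "hbfgceck" into 3 rows:
Placing characters:
  'h' => row 0
  'b' => row 1
  'f' => row 2
  'g' => row 1
  'c' => row 0
  'e' => row 1
  'c' => row 2
  'k' => row 1
Rows:
  Row 0: "hc"
  Row 1: "bgek"
  Row 2: "fc"
First row length: 2

2


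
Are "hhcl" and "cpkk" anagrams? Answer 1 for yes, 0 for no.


Strings: "hhcl", "cpkk"
Sorted first:  chhl
Sorted second: ckkp
Differ at position 1: 'h' vs 'k' => not anagrams

0


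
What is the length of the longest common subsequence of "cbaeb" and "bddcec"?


LCS of "cbaeb" and "bddcec"
DP table:
           b    d    d    c    e    c
      0    0    0    0    0    0    0
  c   0    0    0    0    1    1    1
  b   0    1    1    1    1    1    1
  a   0    1    1    1    1    1    1
  e   0    1    1    1    1    2    2
  b   0    1    1    1    1    2    2
LCS length = dp[5][6] = 2

2


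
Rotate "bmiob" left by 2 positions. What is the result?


Input: "bmiob", rotate left by 2
First 2 characters: "bm"
Remaining characters: "iob"
Concatenate remaining + first: "iob" + "bm" = "iobbm"

iobbm


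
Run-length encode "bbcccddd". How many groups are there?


Input: bbcccddd
Scanning for consecutive runs:
  Group 1: 'b' x 2 (positions 0-1)
  Group 2: 'c' x 3 (positions 2-4)
  Group 3: 'd' x 3 (positions 5-7)
Total groups: 3

3


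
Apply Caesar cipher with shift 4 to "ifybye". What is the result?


Caesar cipher: shift "ifybye" by 4
  'i' (pos 8) + 4 = pos 12 = 'm'
  'f' (pos 5) + 4 = pos 9 = 'j'
  'y' (pos 24) + 4 = pos 2 = 'c'
  'b' (pos 1) + 4 = pos 5 = 'f'
  'y' (pos 24) + 4 = pos 2 = 'c'
  'e' (pos 4) + 4 = pos 8 = 'i'
Result: mjcfci

mjcfci


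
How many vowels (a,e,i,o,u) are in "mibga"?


Input: mibga
Checking each character:
  'm' at position 0: consonant
  'i' at position 1: vowel (running total: 1)
  'b' at position 2: consonant
  'g' at position 3: consonant
  'a' at position 4: vowel (running total: 2)
Total vowels: 2

2


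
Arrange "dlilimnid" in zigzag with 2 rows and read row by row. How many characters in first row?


Zigzag "dlilimnid" into 2 rows:
Placing characters:
  'd' => row 0
  'l' => row 1
  'i' => row 0
  'l' => row 1
  'i' => row 0
  'm' => row 1
  'n' => row 0
  'i' => row 1
  'd' => row 0
Rows:
  Row 0: "diind"
  Row 1: "llmi"
First row length: 5

5


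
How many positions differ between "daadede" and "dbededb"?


Comparing "daadede" and "dbededb" position by position:
  Position 0: 'd' vs 'd' => same
  Position 1: 'a' vs 'b' => DIFFER
  Position 2: 'a' vs 'e' => DIFFER
  Position 3: 'd' vs 'd' => same
  Position 4: 'e' vs 'e' => same
  Position 5: 'd' vs 'd' => same
  Position 6: 'e' vs 'b' => DIFFER
Positions that differ: 3

3


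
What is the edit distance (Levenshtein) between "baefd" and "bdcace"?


Computing edit distance: "baefd" -> "bdcace"
DP table:
           b    d    c    a    c    e
      0    1    2    3    4    5    6
  b   1    0    1    2    3    4    5
  a   2    1    1    2    2    3    4
  e   3    2    2    2    3    3    3
  f   4    3    3    3    3    4    4
  d   5    4    3    4    4    4    5
Edit distance = dp[5][6] = 5

5


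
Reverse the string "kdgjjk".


Input: kdgjjk
Reading characters right to left:
  Position 5: 'k'
  Position 4: 'j'
  Position 3: 'j'
  Position 2: 'g'
  Position 1: 'd'
  Position 0: 'k'
Reversed: kjjgdk

kjjgdk


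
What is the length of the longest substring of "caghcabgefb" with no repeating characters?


Input: "caghcabgefb"
Sliding window (track last position of each char):
  Position 0 ('c'): window [0,0] length 1 -- new best
  Position 1 ('a'): window [0,1] length 2 -- new best
  Position 2 ('g'): window [0,2] length 3 -- new best
  Position 3 ('h'): window [0,3] length 4 -- new best
  Position 4 ('c'): repeat (last at 0), move window start to 1
  Position 4 ('c'): window [1,4] length 4
  Position 5 ('a'): repeat (last at 1), move window start to 2
  Position 5 ('a'): window [2,5] length 4
  Position 6 ('b'): window [2,6] length 5 -- new best
  Position 7 ('g'): repeat (last at 2), move window start to 3
  Position 7 ('g'): window [3,7] length 5
  Position 8 ('e'): window [3,8] length 6 -- new best
  Position 9 ('f'): window [3,9] length 7 -- new best
  Position 10 ('b'): repeat (last at 6), move window start to 7
  Position 10 ('b'): window [7,10] length 4
Longest substring with no repeats: "hcabgef" with length 7

7


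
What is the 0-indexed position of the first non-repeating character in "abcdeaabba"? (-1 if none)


Input: abcdeaabba
Character frequencies:
  'a': 4
  'b': 3
  'c': 1
  'd': 1
  'e': 1
Scanning left to right for freq == 1:
  Position 0 ('a'): freq=4, skip
  Position 1 ('b'): freq=3, skip
  Position 2 ('c'): unique! => answer = 2

2


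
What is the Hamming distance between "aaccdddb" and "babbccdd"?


Comparing "aaccdddb" and "babbccdd" position by position:
  Position 0: 'a' vs 'b' => differ
  Position 1: 'a' vs 'a' => same
  Position 2: 'c' vs 'b' => differ
  Position 3: 'c' vs 'b' => differ
  Position 4: 'd' vs 'c' => differ
  Position 5: 'd' vs 'c' => differ
  Position 6: 'd' vs 'd' => same
  Position 7: 'b' vs 'd' => differ
Total differences (Hamming distance): 6

6


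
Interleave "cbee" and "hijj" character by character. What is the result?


Interleaving "cbee" and "hijj":
  Position 0: 'c' from first, 'h' from second => "ch"
  Position 1: 'b' from first, 'i' from second => "bi"
  Position 2: 'e' from first, 'j' from second => "ej"
  Position 3: 'e' from first, 'j' from second => "ej"
Result: chbiejej

chbiejej


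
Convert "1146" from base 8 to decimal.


Input: "1146" in base 8
Positional expansion:
  Digit '1' (value 1) x 8^3 = 512
  Digit '1' (value 1) x 8^2 = 64
  Digit '4' (value 4) x 8^1 = 32
  Digit '6' (value 6) x 8^0 = 6
Sum = 614

614


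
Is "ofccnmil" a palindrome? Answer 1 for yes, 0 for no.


Input: ofccnmil
Reversed: limnccfo
  Compare pos 0 ('o') with pos 7 ('l'): MISMATCH
  Compare pos 1 ('f') with pos 6 ('i'): MISMATCH
  Compare pos 2 ('c') with pos 5 ('m'): MISMATCH
  Compare pos 3 ('c') with pos 4 ('n'): MISMATCH
Result: not a palindrome

0


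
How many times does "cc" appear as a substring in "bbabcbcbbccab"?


Searching for "cc" in "bbabcbcbbccab"
Scanning each position:
  Position 0: "bb" => no
  Position 1: "ba" => no
  Position 2: "ab" => no
  Position 3: "bc" => no
  Position 4: "cb" => no
  Position 5: "bc" => no
  Position 6: "cb" => no
  Position 7: "bb" => no
  Position 8: "bc" => no
  Position 9: "cc" => MATCH
  Position 10: "ca" => no
  Position 11: "ab" => no
Total occurrences: 1

1


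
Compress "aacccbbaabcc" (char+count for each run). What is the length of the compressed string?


Input: aacccbbaabcc
Runs:
  'a' x 2 => "a2"
  'c' x 3 => "c3"
  'b' x 2 => "b2"
  'a' x 2 => "a2"
  'b' x 1 => "b1"
  'c' x 2 => "c2"
Compressed: "a2c3b2a2b1c2"
Compressed length: 12

12


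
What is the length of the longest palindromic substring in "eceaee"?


Input: "eceaee"
Checking substrings for palindromes:
  [0:3] "ece" (len 3) => palindrome
  [2:5] "eae" (len 3) => palindrome
  [4:6] "ee" (len 2) => palindrome
Longest palindromic substring: "ece" with length 3

3


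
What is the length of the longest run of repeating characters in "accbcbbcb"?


Input: "accbcbbcb"
Scanning for longest run:
  Position 1 ('c'): new char, reset run to 1
  Position 2 ('c'): continues run of 'c', length=2
  Position 3 ('b'): new char, reset run to 1
  Position 4 ('c'): new char, reset run to 1
  Position 5 ('b'): new char, reset run to 1
  Position 6 ('b'): continues run of 'b', length=2
  Position 7 ('c'): new char, reset run to 1
  Position 8 ('b'): new char, reset run to 1
Longest run: 'c' with length 2

2


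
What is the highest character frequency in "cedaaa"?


Input: cedaaa
Character counts:
  'a': 3
  'c': 1
  'd': 1
  'e': 1
Maximum frequency: 3

3


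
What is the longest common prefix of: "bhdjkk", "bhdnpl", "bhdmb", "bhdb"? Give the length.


Words: bhdjkk, bhdnpl, bhdmb, bhdb
  Position 0: all 'b' => match
  Position 1: all 'h' => match
  Position 2: all 'd' => match
  Position 3: ('j', 'n', 'm', 'b') => mismatch, stop
LCP = "bhd" (length 3)

3


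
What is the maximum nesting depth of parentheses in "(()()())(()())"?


Input: "(()()())(()())"
Tracking depth:
  Position 0 '(': depth becomes 1
  Position 1 '(': depth becomes 2
  Position 2 ')': depth becomes 1
  Position 3 '(': depth becomes 2
  Position 4 ')': depth becomes 1
  Position 5 '(': depth becomes 2
  Position 6 ')': depth becomes 1
  Position 7 ')': depth becomes 0
  Position 8 '(': depth becomes 1
  Position 9 '(': depth becomes 2
  Position 10 ')': depth becomes 1
  Position 11 '(': depth becomes 2
  Position 12 ')': depth becomes 1
  Position 13 ')': depth becomes 0
Maximum depth reached: 2

2


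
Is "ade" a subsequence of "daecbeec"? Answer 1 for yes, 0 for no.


Check if "ade" is a subsequence of "daecbeec"
Greedy scan:
  Position 0 ('d'): no match needed
  Position 1 ('a'): matches sub[0] = 'a'
  Position 2 ('e'): no match needed
  Position 3 ('c'): no match needed
  Position 4 ('b'): no match needed
  Position 5 ('e'): no match needed
  Position 6 ('e'): no match needed
  Position 7 ('c'): no match needed
Only matched 1/3 characters => not a subsequence

0


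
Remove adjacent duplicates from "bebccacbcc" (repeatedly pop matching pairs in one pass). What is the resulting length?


Input: bebccacbcc
Stack-based adjacent duplicate removal:
  Read 'b': push. Stack: b
  Read 'e': push. Stack: be
  Read 'b': push. Stack: beb
  Read 'c': push. Stack: bebc
  Read 'c': matches stack top 'c' => pop. Stack: beb
  Read 'a': push. Stack: beba
  Read 'c': push. Stack: bebac
  Read 'b': push. Stack: bebacb
  Read 'c': push. Stack: bebacbc
  Read 'c': matches stack top 'c' => pop. Stack: bebacb
Final stack: "bebacb" (length 6)

6


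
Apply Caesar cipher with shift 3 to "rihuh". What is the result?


Caesar cipher: shift "rihuh" by 3
  'r' (pos 17) + 3 = pos 20 = 'u'
  'i' (pos 8) + 3 = pos 11 = 'l'
  'h' (pos 7) + 3 = pos 10 = 'k'
  'u' (pos 20) + 3 = pos 23 = 'x'
  'h' (pos 7) + 3 = pos 10 = 'k'
Result: ulkxk

ulkxk


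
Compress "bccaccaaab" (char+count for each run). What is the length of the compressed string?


Input: bccaccaaab
Runs:
  'b' x 1 => "b1"
  'c' x 2 => "c2"
  'a' x 1 => "a1"
  'c' x 2 => "c2"
  'a' x 3 => "a3"
  'b' x 1 => "b1"
Compressed: "b1c2a1c2a3b1"
Compressed length: 12

12


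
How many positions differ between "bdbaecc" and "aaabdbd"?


Comparing "bdbaecc" and "aaabdbd" position by position:
  Position 0: 'b' vs 'a' => DIFFER
  Position 1: 'd' vs 'a' => DIFFER
  Position 2: 'b' vs 'a' => DIFFER
  Position 3: 'a' vs 'b' => DIFFER
  Position 4: 'e' vs 'd' => DIFFER
  Position 5: 'c' vs 'b' => DIFFER
  Position 6: 'c' vs 'd' => DIFFER
Positions that differ: 7

7


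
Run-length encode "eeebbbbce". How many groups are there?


Input: eeebbbbce
Scanning for consecutive runs:
  Group 1: 'e' x 3 (positions 0-2)
  Group 2: 'b' x 4 (positions 3-6)
  Group 3: 'c' x 1 (positions 7-7)
  Group 4: 'e' x 1 (positions 8-8)
Total groups: 4

4


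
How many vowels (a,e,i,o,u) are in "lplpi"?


Input: lplpi
Checking each character:
  'l' at position 0: consonant
  'p' at position 1: consonant
  'l' at position 2: consonant
  'p' at position 3: consonant
  'i' at position 4: vowel (running total: 1)
Total vowels: 1

1


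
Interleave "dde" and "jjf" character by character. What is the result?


Interleaving "dde" and "jjf":
  Position 0: 'd' from first, 'j' from second => "dj"
  Position 1: 'd' from first, 'j' from second => "dj"
  Position 2: 'e' from first, 'f' from second => "ef"
Result: djdjef

djdjef


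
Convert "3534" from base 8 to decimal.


Input: "3534" in base 8
Positional expansion:
  Digit '3' (value 3) x 8^3 = 1536
  Digit '5' (value 5) x 8^2 = 320
  Digit '3' (value 3) x 8^1 = 24
  Digit '4' (value 4) x 8^0 = 4
Sum = 1884

1884


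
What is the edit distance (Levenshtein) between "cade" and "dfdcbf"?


Computing edit distance: "cade" -> "dfdcbf"
DP table:
           d    f    d    c    b    f
      0    1    2    3    4    5    6
  c   1    1    2    3    3    4    5
  a   2    2    2    3    4    4    5
  d   3    2    3    2    3    4    5
  e   4    3    3    3    3    4    5
Edit distance = dp[4][6] = 5

5


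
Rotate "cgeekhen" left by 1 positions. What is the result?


Input: "cgeekhen", rotate left by 1
First 1 characters: "c"
Remaining characters: "geekhen"
Concatenate remaining + first: "geekhen" + "c" = "geekhenc"

geekhenc


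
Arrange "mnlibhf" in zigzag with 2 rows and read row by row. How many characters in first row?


Zigzag "mnlibhf" into 2 rows:
Placing characters:
  'm' => row 0
  'n' => row 1
  'l' => row 0
  'i' => row 1
  'b' => row 0
  'h' => row 1
  'f' => row 0
Rows:
  Row 0: "mlbf"
  Row 1: "nih"
First row length: 4

4


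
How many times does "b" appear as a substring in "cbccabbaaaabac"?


Searching for "b" in "cbccabbaaaabac"
Scanning each position:
  Position 0: "c" => no
  Position 1: "b" => MATCH
  Position 2: "c" => no
  Position 3: "c" => no
  Position 4: "a" => no
  Position 5: "b" => MATCH
  Position 6: "b" => MATCH
  Position 7: "a" => no
  Position 8: "a" => no
  Position 9: "a" => no
  Position 10: "a" => no
  Position 11: "b" => MATCH
  Position 12: "a" => no
  Position 13: "c" => no
Total occurrences: 4

4


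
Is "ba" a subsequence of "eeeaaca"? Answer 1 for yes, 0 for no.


Check if "ba" is a subsequence of "eeeaaca"
Greedy scan:
  Position 0 ('e'): no match needed
  Position 1 ('e'): no match needed
  Position 2 ('e'): no match needed
  Position 3 ('a'): no match needed
  Position 4 ('a'): no match needed
  Position 5 ('c'): no match needed
  Position 6 ('a'): no match needed
Only matched 0/2 characters => not a subsequence

0


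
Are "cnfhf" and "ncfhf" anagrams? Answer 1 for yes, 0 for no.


Strings: "cnfhf", "ncfhf"
Sorted first:  cffhn
Sorted second: cffhn
Sorted forms match => anagrams

1


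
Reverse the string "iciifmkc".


Input: iciifmkc
Reading characters right to left:
  Position 7: 'c'
  Position 6: 'k'
  Position 5: 'm'
  Position 4: 'f'
  Position 3: 'i'
  Position 2: 'i'
  Position 1: 'c'
  Position 0: 'i'
Reversed: ckmfiici

ckmfiici


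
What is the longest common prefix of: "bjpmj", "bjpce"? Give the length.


Words: bjpmj, bjpce
  Position 0: all 'b' => match
  Position 1: all 'j' => match
  Position 2: all 'p' => match
  Position 3: ('m', 'c') => mismatch, stop
LCP = "bjp" (length 3)

3


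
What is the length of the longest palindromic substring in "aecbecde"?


Input: "aecbecde"
Checking substrings for palindromes:
  No multi-char palindromic substrings found
Longest palindromic substring: "a" with length 1

1


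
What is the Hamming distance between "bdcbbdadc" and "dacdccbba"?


Comparing "bdcbbdadc" and "dacdccbba" position by position:
  Position 0: 'b' vs 'd' => differ
  Position 1: 'd' vs 'a' => differ
  Position 2: 'c' vs 'c' => same
  Position 3: 'b' vs 'd' => differ
  Position 4: 'b' vs 'c' => differ
  Position 5: 'd' vs 'c' => differ
  Position 6: 'a' vs 'b' => differ
  Position 7: 'd' vs 'b' => differ
  Position 8: 'c' vs 'a' => differ
Total differences (Hamming distance): 8

8


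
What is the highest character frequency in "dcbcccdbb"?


Input: dcbcccdbb
Character counts:
  'b': 3
  'c': 4
  'd': 2
Maximum frequency: 4

4


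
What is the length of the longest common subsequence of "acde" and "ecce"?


LCS of "acde" and "ecce"
DP table:
           e    c    c    e
      0    0    0    0    0
  a   0    0    0    0    0
  c   0    0    1    1    1
  d   0    0    1    1    1
  e   0    1    1    1    2
LCS length = dp[4][4] = 2

2


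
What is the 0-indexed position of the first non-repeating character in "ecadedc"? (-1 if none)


Input: ecadedc
Character frequencies:
  'a': 1
  'c': 2
  'd': 2
  'e': 2
Scanning left to right for freq == 1:
  Position 0 ('e'): freq=2, skip
  Position 1 ('c'): freq=2, skip
  Position 2 ('a'): unique! => answer = 2

2


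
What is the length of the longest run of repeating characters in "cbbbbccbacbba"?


Input: "cbbbbccbacbba"
Scanning for longest run:
  Position 1 ('b'): new char, reset run to 1
  Position 2 ('b'): continues run of 'b', length=2
  Position 3 ('b'): continues run of 'b', length=3
  Position 4 ('b'): continues run of 'b', length=4
  Position 5 ('c'): new char, reset run to 1
  Position 6 ('c'): continues run of 'c', length=2
  Position 7 ('b'): new char, reset run to 1
  Position 8 ('a'): new char, reset run to 1
  Position 9 ('c'): new char, reset run to 1
  Position 10 ('b'): new char, reset run to 1
  Position 11 ('b'): continues run of 'b', length=2
  Position 12 ('a'): new char, reset run to 1
Longest run: 'b' with length 4

4


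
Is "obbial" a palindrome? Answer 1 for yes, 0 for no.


Input: obbial
Reversed: laibbo
  Compare pos 0 ('o') with pos 5 ('l'): MISMATCH
  Compare pos 1 ('b') with pos 4 ('a'): MISMATCH
  Compare pos 2 ('b') with pos 3 ('i'): MISMATCH
Result: not a palindrome

0


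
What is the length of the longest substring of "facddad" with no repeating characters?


Input: "facddad"
Sliding window (track last position of each char):
  Position 0 ('f'): window [0,0] length 1 -- new best
  Position 1 ('a'): window [0,1] length 2 -- new best
  Position 2 ('c'): window [0,2] length 3 -- new best
  Position 3 ('d'): window [0,3] length 4 -- new best
  Position 4 ('d'): repeat (last at 3), move window start to 4
  Position 4 ('d'): window [4,4] length 1
  Position 5 ('a'): window [4,5] length 2
  Position 6 ('d'): repeat (last at 4), move window start to 5
  Position 6 ('d'): window [5,6] length 2
Longest substring with no repeats: "facd" with length 4

4


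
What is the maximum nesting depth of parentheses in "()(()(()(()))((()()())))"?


Input: "()(()(()(()))((()()())))"
Tracking depth:
  Position 0 '(': depth becomes 1
  Position 1 ')': depth becomes 0
  Position 2 '(': depth becomes 1
  Position 3 '(': depth becomes 2
  Position 4 ')': depth becomes 1
  Position 5 '(': depth becomes 2
  Position 6 '(': depth becomes 3
  Position 7 ')': depth becomes 2
  Position 8 '(': depth becomes 3
  Position 9 '(': depth becomes 4
  Position 10 ')': depth becomes 3
  Position 11 ')': depth becomes 2
  Position 12 ')': depth becomes 1
  Position 13 '(': depth becomes 2
  Position 14 '(': depth becomes 3
  Position 15 '(': depth becomes 4
  Position 16 ')': depth becomes 3
  Position 17 '(': depth becomes 4
  Position 18 ')': depth becomes 3
  Position 19 '(': depth becomes 4
  Position 20 ')': depth becomes 3
  Position 21 ')': depth becomes 2
  Position 22 ')': depth becomes 1
  Position 23 ')': depth becomes 0
Maximum depth reached: 4

4


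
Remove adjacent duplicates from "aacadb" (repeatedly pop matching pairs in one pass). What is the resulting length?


Input: aacadb
Stack-based adjacent duplicate removal:
  Read 'a': push. Stack: a
  Read 'a': matches stack top 'a' => pop. Stack: (empty)
  Read 'c': push. Stack: c
  Read 'a': push. Stack: ca
  Read 'd': push. Stack: cad
  Read 'b': push. Stack: cadb
Final stack: "cadb" (length 4)

4


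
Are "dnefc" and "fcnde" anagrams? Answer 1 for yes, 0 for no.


Strings: "dnefc", "fcnde"
Sorted first:  cdefn
Sorted second: cdefn
Sorted forms match => anagrams

1


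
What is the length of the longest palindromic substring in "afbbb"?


Input: "afbbb"
Checking substrings for palindromes:
  [2:5] "bbb" (len 3) => palindrome
  [2:4] "bb" (len 2) => palindrome
  [3:5] "bb" (len 2) => palindrome
Longest palindromic substring: "bbb" with length 3

3


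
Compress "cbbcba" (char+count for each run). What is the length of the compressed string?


Input: cbbcba
Runs:
  'c' x 1 => "c1"
  'b' x 2 => "b2"
  'c' x 1 => "c1"
  'b' x 1 => "b1"
  'a' x 1 => "a1"
Compressed: "c1b2c1b1a1"
Compressed length: 10

10


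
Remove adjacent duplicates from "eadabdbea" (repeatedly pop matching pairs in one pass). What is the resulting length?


Input: eadabdbea
Stack-based adjacent duplicate removal:
  Read 'e': push. Stack: e
  Read 'a': push. Stack: ea
  Read 'd': push. Stack: ead
  Read 'a': push. Stack: eada
  Read 'b': push. Stack: eadab
  Read 'd': push. Stack: eadabd
  Read 'b': push. Stack: eadabdb
  Read 'e': push. Stack: eadabdbe
  Read 'a': push. Stack: eadabdbea
Final stack: "eadabdbea" (length 9)

9


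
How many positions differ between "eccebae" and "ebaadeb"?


Comparing "eccebae" and "ebaadeb" position by position:
  Position 0: 'e' vs 'e' => same
  Position 1: 'c' vs 'b' => DIFFER
  Position 2: 'c' vs 'a' => DIFFER
  Position 3: 'e' vs 'a' => DIFFER
  Position 4: 'b' vs 'd' => DIFFER
  Position 5: 'a' vs 'e' => DIFFER
  Position 6: 'e' vs 'b' => DIFFER
Positions that differ: 6

6


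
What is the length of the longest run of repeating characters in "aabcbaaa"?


Input: "aabcbaaa"
Scanning for longest run:
  Position 1 ('a'): continues run of 'a', length=2
  Position 2 ('b'): new char, reset run to 1
  Position 3 ('c'): new char, reset run to 1
  Position 4 ('b'): new char, reset run to 1
  Position 5 ('a'): new char, reset run to 1
  Position 6 ('a'): continues run of 'a', length=2
  Position 7 ('a'): continues run of 'a', length=3
Longest run: 'a' with length 3

3


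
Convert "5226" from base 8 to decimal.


Input: "5226" in base 8
Positional expansion:
  Digit '5' (value 5) x 8^3 = 2560
  Digit '2' (value 2) x 8^2 = 128
  Digit '2' (value 2) x 8^1 = 16
  Digit '6' (value 6) x 8^0 = 6
Sum = 2710

2710


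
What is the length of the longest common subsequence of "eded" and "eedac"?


LCS of "eded" and "eedac"
DP table:
           e    e    d    a    c
      0    0    0    0    0    0
  e   0    1    1    1    1    1
  d   0    1    1    2    2    2
  e   0    1    2    2    2    2
  d   0    1    2    3    3    3
LCS length = dp[4][5] = 3

3


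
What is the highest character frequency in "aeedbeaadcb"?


Input: aeedbeaadcb
Character counts:
  'a': 3
  'b': 2
  'c': 1
  'd': 2
  'e': 3
Maximum frequency: 3

3


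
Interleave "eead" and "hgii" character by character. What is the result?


Interleaving "eead" and "hgii":
  Position 0: 'e' from first, 'h' from second => "eh"
  Position 1: 'e' from first, 'g' from second => "eg"
  Position 2: 'a' from first, 'i' from second => "ai"
  Position 3: 'd' from first, 'i' from second => "di"
Result: ehegaidi

ehegaidi


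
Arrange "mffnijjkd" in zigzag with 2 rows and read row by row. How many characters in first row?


Zigzag "mffnijjkd" into 2 rows:
Placing characters:
  'm' => row 0
  'f' => row 1
  'f' => row 0
  'n' => row 1
  'i' => row 0
  'j' => row 1
  'j' => row 0
  'k' => row 1
  'd' => row 0
Rows:
  Row 0: "mfijd"
  Row 1: "fnjk"
First row length: 5

5


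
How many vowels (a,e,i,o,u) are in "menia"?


Input: menia
Checking each character:
  'm' at position 0: consonant
  'e' at position 1: vowel (running total: 1)
  'n' at position 2: consonant
  'i' at position 3: vowel (running total: 2)
  'a' at position 4: vowel (running total: 3)
Total vowels: 3

3


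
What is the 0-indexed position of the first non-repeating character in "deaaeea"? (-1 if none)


Input: deaaeea
Character frequencies:
  'a': 3
  'd': 1
  'e': 3
Scanning left to right for freq == 1:
  Position 0 ('d'): unique! => answer = 0

0


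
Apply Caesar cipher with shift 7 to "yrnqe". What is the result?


Caesar cipher: shift "yrnqe" by 7
  'y' (pos 24) + 7 = pos 5 = 'f'
  'r' (pos 17) + 7 = pos 24 = 'y'
  'n' (pos 13) + 7 = pos 20 = 'u'
  'q' (pos 16) + 7 = pos 23 = 'x'
  'e' (pos 4) + 7 = pos 11 = 'l'
Result: fyuxl

fyuxl


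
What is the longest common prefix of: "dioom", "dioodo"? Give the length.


Words: dioom, dioodo
  Position 0: all 'd' => match
  Position 1: all 'i' => match
  Position 2: all 'o' => match
  Position 3: all 'o' => match
  Position 4: ('m', 'd') => mismatch, stop
LCP = "dioo" (length 4)

4


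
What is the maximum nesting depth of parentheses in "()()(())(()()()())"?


Input: "()()(())(()()()())"
Tracking depth:
  Position 0 '(': depth becomes 1
  Position 1 ')': depth becomes 0
  Position 2 '(': depth becomes 1
  Position 3 ')': depth becomes 0
  Position 4 '(': depth becomes 1
  Position 5 '(': depth becomes 2
  Position 6 ')': depth becomes 1
  Position 7 ')': depth becomes 0
  Position 8 '(': depth becomes 1
  Position 9 '(': depth becomes 2
  Position 10 ')': depth becomes 1
  Position 11 '(': depth becomes 2
  Position 12 ')': depth becomes 1
  Position 13 '(': depth becomes 2
  Position 14 ')': depth becomes 1
  Position 15 '(': depth becomes 2
  Position 16 ')': depth becomes 1
  Position 17 ')': depth becomes 0
Maximum depth reached: 2

2


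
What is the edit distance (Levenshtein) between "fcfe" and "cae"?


Computing edit distance: "fcfe" -> "cae"
DP table:
           c    a    e
      0    1    2    3
  f   1    1    2    3
  c   2    1    2    3
  f   3    2    2    3
  e   4    3    3    2
Edit distance = dp[4][3] = 2

2


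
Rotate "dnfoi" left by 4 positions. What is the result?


Input: "dnfoi", rotate left by 4
First 4 characters: "dnfo"
Remaining characters: "i"
Concatenate remaining + first: "i" + "dnfo" = "idnfo"

idnfo


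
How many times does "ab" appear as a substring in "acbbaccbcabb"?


Searching for "ab" in "acbbaccbcabb"
Scanning each position:
  Position 0: "ac" => no
  Position 1: "cb" => no
  Position 2: "bb" => no
  Position 3: "ba" => no
  Position 4: "ac" => no
  Position 5: "cc" => no
  Position 6: "cb" => no
  Position 7: "bc" => no
  Position 8: "ca" => no
  Position 9: "ab" => MATCH
  Position 10: "bb" => no
Total occurrences: 1

1


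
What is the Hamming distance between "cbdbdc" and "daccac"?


Comparing "cbdbdc" and "daccac" position by position:
  Position 0: 'c' vs 'd' => differ
  Position 1: 'b' vs 'a' => differ
  Position 2: 'd' vs 'c' => differ
  Position 3: 'b' vs 'c' => differ
  Position 4: 'd' vs 'a' => differ
  Position 5: 'c' vs 'c' => same
Total differences (Hamming distance): 5

5


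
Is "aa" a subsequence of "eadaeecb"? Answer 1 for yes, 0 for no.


Check if "aa" is a subsequence of "eadaeecb"
Greedy scan:
  Position 0 ('e'): no match needed
  Position 1 ('a'): matches sub[0] = 'a'
  Position 2 ('d'): no match needed
  Position 3 ('a'): matches sub[1] = 'a'
  Position 4 ('e'): no match needed
  Position 5 ('e'): no match needed
  Position 6 ('c'): no match needed
  Position 7 ('b'): no match needed
All 2 characters matched => is a subsequence

1


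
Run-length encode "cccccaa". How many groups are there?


Input: cccccaa
Scanning for consecutive runs:
  Group 1: 'c' x 5 (positions 0-4)
  Group 2: 'a' x 2 (positions 5-6)
Total groups: 2

2


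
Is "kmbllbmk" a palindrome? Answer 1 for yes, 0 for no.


Input: kmbllbmk
Reversed: kmbllbmk
  Compare pos 0 ('k') with pos 7 ('k'): match
  Compare pos 1 ('m') with pos 6 ('m'): match
  Compare pos 2 ('b') with pos 5 ('b'): match
  Compare pos 3 ('l') with pos 4 ('l'): match
Result: palindrome

1


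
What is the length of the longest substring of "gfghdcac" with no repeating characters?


Input: "gfghdcac"
Sliding window (track last position of each char):
  Position 0 ('g'): window [0,0] length 1 -- new best
  Position 1 ('f'): window [0,1] length 2 -- new best
  Position 2 ('g'): repeat (last at 0), move window start to 1
  Position 2 ('g'): window [1,2] length 2
  Position 3 ('h'): window [1,3] length 3 -- new best
  Position 4 ('d'): window [1,4] length 4 -- new best
  Position 5 ('c'): window [1,5] length 5 -- new best
  Position 6 ('a'): window [1,6] length 6 -- new best
  Position 7 ('c'): repeat (last at 5), move window start to 6
  Position 7 ('c'): window [6,7] length 2
Longest substring with no repeats: "fghdca" with length 6

6


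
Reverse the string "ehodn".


Input: ehodn
Reading characters right to left:
  Position 4: 'n'
  Position 3: 'd'
  Position 2: 'o'
  Position 1: 'h'
  Position 0: 'e'
Reversed: ndohe

ndohe


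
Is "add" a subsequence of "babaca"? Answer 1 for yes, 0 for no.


Check if "add" is a subsequence of "babaca"
Greedy scan:
  Position 0 ('b'): no match needed
  Position 1 ('a'): matches sub[0] = 'a'
  Position 2 ('b'): no match needed
  Position 3 ('a'): no match needed
  Position 4 ('c'): no match needed
  Position 5 ('a'): no match needed
Only matched 1/3 characters => not a subsequence

0


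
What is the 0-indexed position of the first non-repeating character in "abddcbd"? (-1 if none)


Input: abddcbd
Character frequencies:
  'a': 1
  'b': 2
  'c': 1
  'd': 3
Scanning left to right for freq == 1:
  Position 0 ('a'): unique! => answer = 0

0


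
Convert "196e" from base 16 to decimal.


Input: "196e" in base 16
Positional expansion:
  Digit '1' (value 1) x 16^3 = 4096
  Digit '9' (value 9) x 16^2 = 2304
  Digit '6' (value 6) x 16^1 = 96
  Digit 'e' (value 14) x 16^0 = 14
Sum = 6510

6510


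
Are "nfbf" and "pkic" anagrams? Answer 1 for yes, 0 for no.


Strings: "nfbf", "pkic"
Sorted first:  bffn
Sorted second: cikp
Differ at position 0: 'b' vs 'c' => not anagrams

0


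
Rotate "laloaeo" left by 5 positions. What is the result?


Input: "laloaeo", rotate left by 5
First 5 characters: "laloa"
Remaining characters: "eo"
Concatenate remaining + first: "eo" + "laloa" = "eolaloa"

eolaloa


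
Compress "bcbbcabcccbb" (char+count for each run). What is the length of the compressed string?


Input: bcbbcabcccbb
Runs:
  'b' x 1 => "b1"
  'c' x 1 => "c1"
  'b' x 2 => "b2"
  'c' x 1 => "c1"
  'a' x 1 => "a1"
  'b' x 1 => "b1"
  'c' x 3 => "c3"
  'b' x 2 => "b2"
Compressed: "b1c1b2c1a1b1c3b2"
Compressed length: 16

16
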